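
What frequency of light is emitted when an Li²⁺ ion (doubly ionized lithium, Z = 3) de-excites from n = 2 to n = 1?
2.2206e+16 Hz

First, find the transition energy:
E_2 = -13.6057 × 3² / 2² = -30.612825 eV
E_1 = -13.6057 × 3² / 1² = -122.451300 eV
|ΔE| = |E_1 - E_2| = 91.838475 eV

Convert to Joules: E = 91.838475 eV × (1.602177 × 10⁻¹⁹ J/eV) = 1.471415e-17 J

Using E = hf:
f = E/h = 1.471415e-17 J / (6.62607 × 10⁻³⁴ J·s)
f = 2.2206e+16 Hz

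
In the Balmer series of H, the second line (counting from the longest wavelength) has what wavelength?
486.01 nm

The lines of a series are numbered from the longest wavelength (smallest ΔE) outward; the second line is the transition from n = n_f + 2 to n_f.
The Balmer series has all transitions ending at n_f = 2.

For H, the second line (β-line) is the jump from n = 4 to n = 2:
E_4 = -13.6057 / 4² = -0.850356 eV
E_2 = -13.6057 / 2² = -3.401425 eV
ΔE = E_4 - E_2 = 2.551069 eV

λ = hc/E = 1239.84 eV·nm / 2.551069 eV
λ = 486.01 nm

This is the β-line of the Balmer series in H.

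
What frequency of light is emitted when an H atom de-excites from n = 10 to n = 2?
7.896e+14 Hz

First, find the transition energy:
E_10 = -13.6057 / 10² = -0.1360570 eV
E_2 = -13.6057 / 2² = -3.4014250 eV
|ΔE| = |E_2 - E_10| = 3.2653680 eV

Convert to Joules: E = 3.2653680 eV × (1.602177 × 10⁻¹⁹ J/eV) = 5.23170e-19 J

Using E = hf:
f = E/h = 5.23170e-19 J / (6.62607 × 10⁻³⁴ J·s)
f = 7.896e+14 Hz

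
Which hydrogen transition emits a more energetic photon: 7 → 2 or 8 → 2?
8 → 2

Calculate the energy for each transition:

Transition 7 → 2:
ΔE₁ = |E_2 - E_7| = |-13.6057/2² - (-13.6057/7²)|
ΔE₁ = |-3.401425000 - (-0.277667347)| = 3.123758 eV

Transition 8 → 2:
ΔE₂ = |E_2 - E_8| = |-13.6057/2² - (-13.6057/8²)|
ΔE₂ = |-3.401425000 - (-0.212589063)| = 3.188836 eV

Since 3.188836 eV > 3.123758 eV, the transition 8 → 2 emits the more energetic photon.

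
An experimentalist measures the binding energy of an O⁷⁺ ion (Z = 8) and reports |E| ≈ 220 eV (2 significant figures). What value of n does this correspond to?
n = 2

The exact energy levels follow E_n = -13.6057 Z² / n² eV with Z = 8.

The measured value (-220 eV) is reported to only 2 significant figures, so we must test candidate n values and see which one matches to that precision.

Candidate energies:
  n = 1:  E = -13.6057 × 8² / 1² = -870.76480 eV
  n = 2:  E = -13.6057 × 8² / 2² = -217.69120 eV  ← matches
  n = 3:  E = -13.6057 × 8² / 3² = -96.75164 eV
  n = 4:  E = -13.6057 × 8² / 4² = -54.42280 eV

Checking against the measurement of -220 eV (2 sig figs), only n = 2 agrees:
E_2 = -217.69120 eV, which rounds to -220 eV ✓

Therefore n = 2.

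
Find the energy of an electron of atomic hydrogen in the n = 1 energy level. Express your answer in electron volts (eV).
-13.6057 eV

The energy levels of a hydrogen-like atom are given by:
E_n = -13.6057 eV / n²

For n = 1:
E_1 = -13.6057 eV / 1²
E_1 = -13.6057 eV / 1
E_1 = -13.6057 eV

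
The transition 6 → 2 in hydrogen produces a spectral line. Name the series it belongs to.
Balmer series

The spectral series in hydrogen are named based on the final (lower) energy level:
- Lyman series: n_final = 1 (ultraviolet)
- Balmer series: n_final = 2 (visible/near-UV)
- Paschen series: n_final = 3 (infrared)
- Brackett series: n_final = 4 (infrared)
- Pfund series: n_final = 5 (far infrared)

Since this transition ends at n = 2, it belongs to the Balmer series.

For reference, this 6 → 2 line has photon energy
ΔE = 13.6057 eV × (1/2² - 1/6²) = 3.023489 eV,
corresponding to wavelength λ = hc/ΔE = 1239.84 eV·nm / 3.023489 eV = 410.07 nm in the visible/near-UV region.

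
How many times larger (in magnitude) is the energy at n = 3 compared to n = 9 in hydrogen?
9.00000

Using E_n = -13.6057 Z² / n² eV with Z = 1:

E_3 = -13.6057 / 3² = -13.6057 / 9 = -1.51174444444 eV
E_9 = -13.6057 / 9² = -13.6057 / 81 = -0.16797160494 eV

The ratio is:
E_3/E_9 = (-1.51174444444) / (-0.16797160494)
E_3/E_9 = (-13.6057/9) / (-13.6057/81)
E_3/E_9 = 81/9
E_3/E_9 = 9.00000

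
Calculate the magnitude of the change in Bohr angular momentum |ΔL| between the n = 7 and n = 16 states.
9.491e-34 J·s (or 9ℏ)

In the Bohr model, L_n = nℏ where ℏ = 1.05457e-34 J·s.

L_16 = 16ℏ = 1.68731e-33 J·s
L_7 = 7ℏ = 7.38199e-34 J·s

ΔL = L_16 - L_7 = (16 - 7)ℏ = 9ℏ
ΔL = 9 × 1.05457e-34 J·s = 9.491e-34 J·s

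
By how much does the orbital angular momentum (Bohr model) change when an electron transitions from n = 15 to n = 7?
8.437e-34 J·s (or 8ℏ)

In the Bohr model, L_n = nℏ where ℏ = 1.05457e-34 J·s.

L_15 = 15ℏ = 1.58186e-33 J·s
L_7 = 7ℏ = 7.38199e-34 J·s

ΔL = L_15 - L_7 = (15 - 7)ℏ = 8ℏ
ΔL = 8 × 1.05457e-34 J·s = 8.437e-34 J·s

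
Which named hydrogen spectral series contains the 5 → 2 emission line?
Balmer series

The spectral series in hydrogen are named based on the final (lower) energy level:
- Lyman series: n_final = 1 (ultraviolet)
- Balmer series: n_final = 2 (visible/near-UV)
- Paschen series: n_final = 3 (infrared)
- Brackett series: n_final = 4 (infrared)
- Pfund series: n_final = 5 (far infrared)

Since this transition ends at n = 2, it belongs to the Balmer series.

For reference, this 5 → 2 line has photon energy
ΔE = 13.6057 eV × (1/2² - 1/5²) = 2.85719700 eV,
corresponding to wavelength λ = hc/ΔE = 1239.84 eV·nm / 2.85719700 eV = 433.9358 nm in the visible/near-UV region.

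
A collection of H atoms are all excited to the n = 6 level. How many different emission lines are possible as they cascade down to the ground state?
15

The electron can occupy levels n = 1, 2, ..., 6 during de-excitation — that is m = 6 - 1 + 1 = 6 distinct levels.

The number of distinct spectral lines equals the number of ways to choose 2 of these m levels (each pair gives one possible emission transition):

Number of lines = m(m-1)/2 = 6×5/2 = 15

These correspond to all possible transitions between the 6 levels:
6 → 5, 6 → 4, 6 → 3, 6 → 2, 6 → 1, 5 → 4, 5 → 3, 5 → 2...

Each transition produces a photon with a unique energy (and thus wavelength). This count does not depend on Z.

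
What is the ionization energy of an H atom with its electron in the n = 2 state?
3.40 eV

The ionization energy is the energy needed to remove the electron completely (n → ∞).

For hydrogen, E_n = -13.6057 eV / n².

At n = 2: E_2 = -13.6057 / 2² = -3.40143 eV
At n = ∞: E_∞ = 0 eV

Ionization energy = E_∞ - E_2 = 0 - (-3.40143) = 3.40143 eV
Ionization energy ≈ 3.40 eV

This is also called the binding energy of the electron in state n = 2.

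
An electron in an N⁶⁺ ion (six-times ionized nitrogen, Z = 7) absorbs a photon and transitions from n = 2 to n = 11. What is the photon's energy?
161.160 eV

The energy levels of a hydrogen-like atom are E_n = -13.6057 Z² eV / n².

Energy at n = 2: E_2 = -13.6057 × 7² / 2² = -166.669825 eV
Energy at n = 11: E_11 = -13.6057 × 7² / 11² = -5.509746 eV

The excitation energy is the difference:
ΔE = E_11 - E_2
ΔE = -5.509746 - (-166.669825)
ΔE = 161.160 eV

Since this is positive, energy must be absorbed (photon absorption).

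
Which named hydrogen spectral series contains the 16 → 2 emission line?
Balmer series

The spectral series in hydrogen are named based on the final (lower) energy level:
- Lyman series: n_final = 1 (ultraviolet)
- Balmer series: n_final = 2 (visible/near-UV)
- Paschen series: n_final = 3 (infrared)
- Brackett series: n_final = 4 (infrared)
- Pfund series: n_final = 5 (far infrared)

Since this transition ends at n = 2, it belongs to the Balmer series.

For reference, this 16 → 2 line has photon energy
ΔE = 13.6057 eV × (1/2² - 1/16²) = 3.34827773 eV,
corresponding to wavelength λ = hc/ΔE = 1239.84 eV·nm / 3.34827773 eV = 370.2919 nm in the visible/near-UV region.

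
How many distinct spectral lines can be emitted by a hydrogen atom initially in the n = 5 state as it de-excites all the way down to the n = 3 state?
3

The electron can occupy levels n = 3, 4, ..., 5 during de-excitation — that is m = 5 - 3 + 1 = 3 distinct levels.

The number of distinct spectral lines equals the number of ways to choose 2 of these m levels (each pair gives one possible emission transition):

Number of lines = m(m-1)/2 = 3×2/2 = 3

These correspond to all possible transitions between the 3 levels:
5 → 4, 5 → 3, 4 → 3

Each transition produces a photon with a unique energy (and thus wavelength). This count does not depend on Z.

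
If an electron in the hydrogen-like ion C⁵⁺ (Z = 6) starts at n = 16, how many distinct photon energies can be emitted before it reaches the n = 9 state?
28

The electron can occupy levels n = 9, 10, ..., 16 during de-excitation — that is m = 16 - 9 + 1 = 8 distinct levels.

The number of distinct spectral lines equals the number of ways to choose 2 of these m levels (each pair gives one possible emission transition):

Number of lines = m(m-1)/2 = 8×7/2 = 28

These correspond to all possible transitions between the 8 levels:
16 → 15, 16 → 14, 16 → 13, 16 → 12, 16 → 11, 16 → 10, 16 → 9, 15 → 14...

Each transition produces a photon with a unique energy (and thus wavelength). This count does not depend on Z.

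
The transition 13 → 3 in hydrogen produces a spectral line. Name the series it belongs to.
Paschen series

The spectral series in hydrogen are named based on the final (lower) energy level:
- Lyman series: n_final = 1 (ultraviolet)
- Balmer series: n_final = 2 (visible/near-UV)
- Paschen series: n_final = 3 (infrared)
- Brackett series: n_final = 4 (infrared)
- Pfund series: n_final = 5 (far infrared)

Since this transition ends at n = 3, it belongs to the Paschen series.

For reference, this 13 → 3 line has photon energy
ΔE = 13.6057 eV × (1/3² - 1/13²) = 1.43123734 eV,
corresponding to wavelength λ = hc/ΔE = 1239.84 eV·nm / 1.43123734 eV = 866.2714 nm in the infrared region.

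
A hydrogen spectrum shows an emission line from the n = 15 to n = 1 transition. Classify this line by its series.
Lyman series

The spectral series in hydrogen are named based on the final (lower) energy level:
- Lyman series: n_final = 1 (ultraviolet)
- Balmer series: n_final = 2 (visible/near-UV)
- Paschen series: n_final = 3 (infrared)
- Brackett series: n_final = 4 (infrared)
- Pfund series: n_final = 5 (far infrared)

Since this transition ends at n = 1, it belongs to the Lyman series.

For reference, this 15 → 1 line has photon energy
ΔE = 13.6057 eV × (1/1² - 1/15²) = 13.54523022 eV,
corresponding to wavelength λ = hc/ΔE = 1239.84 eV·nm / 13.54523022 eV = 91.533328 nm in the ultraviolet region.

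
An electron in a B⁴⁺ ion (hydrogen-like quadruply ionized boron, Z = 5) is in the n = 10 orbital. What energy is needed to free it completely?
3.40 eV

The ionization energy is the energy needed to remove the electron completely (n → ∞).

For a hydrogen-like ion with Z = 5, E_n = -13.6057 Z² / n² eV.

At n = 10: E_10 = -13.6057 × 5² / 10² = -3.40143 eV
At n = ∞: E_∞ = 0 eV

Ionization energy = E_∞ - E_10 = 0 - (-3.40143) = 3.40143 eV
Ionization energy ≈ 3.40 eV

This is also called the binding energy of the electron in state n = 10.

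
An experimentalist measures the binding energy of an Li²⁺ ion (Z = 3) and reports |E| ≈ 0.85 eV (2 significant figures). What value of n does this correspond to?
n = 12

The exact energy levels follow E_n = -13.6057 Z² / n² eV with Z = 3.

The measured value (-0.85 eV) is reported to only 2 significant figures, so we must test candidate n values and see which one matches to that precision.

Candidate energies:
  n = 10:  E = -13.6057 × 3² / 10² = -1.224513 eV
  n = 11:  E = -13.6057 × 3² / 11² = -1.011994 eV
  n = 12:  E = -13.6057 × 3² / 12² = -0.850356 eV  ← matches
  n = 13:  E = -13.6057 × 3² / 13² = -0.724564 eV
  n = 14:  E = -13.6057 × 3² / 14² = -0.624752 eV

Checking against the measurement of -0.85 eV (2 sig figs), only n = 12 agrees:
E_12 = -0.850356 eV, which rounds to -0.85 eV ✓

Therefore n = 12.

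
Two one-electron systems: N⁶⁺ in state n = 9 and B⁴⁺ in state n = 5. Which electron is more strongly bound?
B⁴⁺ at n = 5 (E = -13.606 eV)

Using E_n = -13.6057 Z² / n² eV:

N⁶⁺ (Z = 7) at n = 9:
E = -13.6057 × 7² / 9² = -13.6057 × 49 / 81 = -8.230609 eV

B⁴⁺ (Z = 5) at n = 5:
E = -13.6057 × 5² / 5² = -13.6057 × 25 / 25 = -13.605700 eV

Since -13.605700 eV < -8.230609 eV,
B⁴⁺ at n = 5 is more tightly bound (requires more energy to ionize).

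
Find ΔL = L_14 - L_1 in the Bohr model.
1.37e-33 J·s (or 13ℏ)

In the Bohr model, L_n = nℏ where ℏ = 1.0546e-34 J·s.

L_14 = 14ℏ = 1.4764e-33 J·s
L_1 = 1ℏ = 1.0546e-34 J·s

ΔL = L_14 - L_1 = (14 - 1)ℏ = 13ℏ
ΔL = 13 × 1.0546e-34 J·s = 1.37e-33 J·s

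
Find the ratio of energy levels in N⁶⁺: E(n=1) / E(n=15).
225.000

Using E_n = -13.6057 Z² / n² eV with Z = 7:

E_1 = -13.6057 × 7² / 1² = -666.6793 / 1 = -666.679300000 eV
E_15 = -13.6057 × 7² / 15² = -666.6793 / 225 = -2.963019111 eV

The ratio is:
E_1/E_15 = (-666.679300000) / (-2.963019111)
E_1/E_15 = (-666.6793/1) / (-666.6793/225)
E_1/E_15 = 225/1
E_1/E_15 = 225.000
(Note: the Z² factors cancel in the ratio.)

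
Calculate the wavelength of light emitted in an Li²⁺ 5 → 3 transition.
142.38518 nm

First, find the transition energy using E_n = -13.6057 Z² / n² eV:
E_5 = -13.6057 × 3² / 5² = -4.898052000 eV
E_3 = -13.6057 × 3² / 3² = -13.605700000 eV

Photon energy: |ΔE| = |E_3 - E_5| = 8.707648000 eV

Convert to wavelength using E = hc/λ with hc = 1239.84 eV·nm:
λ = hc/E = 1239.84 eV·nm / 8.707648000 eV
λ = 142.38518 nm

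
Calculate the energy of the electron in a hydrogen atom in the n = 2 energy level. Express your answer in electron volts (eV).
-3.4014 eV

The energy levels of a hydrogen-like atom are given by:
E_n = -13.6057 eV / n²

For n = 2:
E_2 = -13.6057 eV / 2²
E_2 = -13.6057 eV / 4
E_2 = -3.4014 eV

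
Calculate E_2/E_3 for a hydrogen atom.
2.25

Using E_n = -13.6057 Z² / n² eV with Z = 1:

E_2 = -13.6057 / 2² = -13.6057 / 4 = -3.40142500 eV
E_3 = -13.6057 / 3² = -13.6057 / 9 = -1.51174444 eV

The ratio is:
E_2/E_3 = (-3.40142500) / (-1.51174444)
E_2/E_3 = (-13.6057/4) / (-13.6057/9)
E_2/E_3 = 9/4
E_2/E_3 = 2.25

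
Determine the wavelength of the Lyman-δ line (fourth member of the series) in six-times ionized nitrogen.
1.9372 nm

The lines of a series are numbered from the longest wavelength (smallest ΔE) outward; the fourth line is the transition from n = n_f + 4 to n_f.
The Lyman series has all transitions ending at n_f = 1.

For N⁶⁺ (Z = 7), the fourth line (δ-line) is the jump from n = 5 to n = 1:
E_5 = -13.6057 × 7² / 5² = -26.667172 eV
E_1 = -13.6057 × 7² / 1² = -666.679300 eV
ΔE = E_5 - E_1 = 640.012128 eV

λ = hc/E = 1239.84 eV·nm / 640.012128 eV
λ = 1.9372 nm

This is the δ-line of the Lyman series in N⁶⁺.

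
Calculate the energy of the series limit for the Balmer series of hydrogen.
3.401 eV

The series limit corresponds to the transition from n = ∞ to n = 2.
This is the highest energy (shortest wavelength) transition in the Balmer series.

E_∞ = 0 eV
E_2 = -13.6057 / 2² = -3.401 eV

Energy at series limit:
ΔE = E_∞ - E_2 = 0 - (-3.401) = 3.401 eV

This energy equals the ionization energy from the n = 2 state of hydrogen.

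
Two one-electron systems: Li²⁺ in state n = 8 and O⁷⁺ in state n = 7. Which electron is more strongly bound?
O⁷⁺ at n = 7 (E = -17.77071 eV)

Using E_n = -13.6057 Z² / n² eV:

Li²⁺ (Z = 3) at n = 8:
E = -13.6057 × 3² / 8² = -13.6057 × 9 / 64 = -1.91330156 eV

O⁷⁺ (Z = 8) at n = 7:
E = -13.6057 × 8² / 7² = -13.6057 × 64 / 49 = -17.77071020 eV

Since -17.77071020 eV < -1.91330156 eV,
O⁷⁺ at n = 7 is more tightly bound (requires more energy to ionize).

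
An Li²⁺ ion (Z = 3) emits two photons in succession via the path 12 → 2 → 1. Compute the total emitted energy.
121.600944 eV

The energy levels of Li²⁺ are E_n = -13.6057 × 3² / n² eV.

First transition (12 → 2):
ΔE₁ = |E_2 - E_12|
ΔE₁ = |-30.612825000000 - (-0.850356250000)| = 29.762468750 eV

Second transition (2 → 1):
ΔE₂ = |E_1 - E_2|
ΔE₂ = |-122.451300000000 - (-30.612825000000)| = 91.838475000 eV

Total energy released:
E_total = ΔE₁ + ΔE₂ = 29.762468750 + 91.838475000 = 121.600944 eV

Note: This equals the direct transition 12 → 1: 121.600944 eV ✓
Energy is conserved regardless of the path taken.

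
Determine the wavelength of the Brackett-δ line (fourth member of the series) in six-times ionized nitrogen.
39.674 nm

The lines of a series are numbered from the longest wavelength (smallest ΔE) outward; the fourth line is the transition from n = n_f + 4 to n_f.
The Brackett series has all transitions ending at n_f = 4.

For N⁶⁺ (Z = 7), the fourth line (δ-line) is the jump from n = 8 to n = 4:
E_8 = -13.6057 × 7² / 8² = -10.41686 eV
E_4 = -13.6057 × 7² / 4² = -41.66746 eV
ΔE = E_8 - E_4 = 31.25060 eV

λ = hc/E = 1239.84 eV·nm / 31.25060 eV
λ = 39.674 nm

This is the δ-line of the Brackett series in N⁶⁺.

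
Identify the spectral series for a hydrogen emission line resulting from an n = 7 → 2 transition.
Balmer series

The spectral series in hydrogen are named based on the final (lower) energy level:
- Lyman series: n_final = 1 (ultraviolet)
- Balmer series: n_final = 2 (visible/near-UV)
- Paschen series: n_final = 3 (infrared)
- Brackett series: n_final = 4 (infrared)
- Pfund series: n_final = 5 (far infrared)

Since this transition ends at n = 2, it belongs to the Balmer series.

For reference, this 7 → 2 line has photon energy
ΔE = 13.6057 eV × (1/2² - 1/7²) = 3.123757653 eV,
corresponding to wavelength λ = hc/ΔE = 1239.84 eV·nm / 3.123757653 eV = 396.90659 nm in the visible/near-UV region.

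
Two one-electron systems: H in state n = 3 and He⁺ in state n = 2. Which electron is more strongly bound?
He⁺ at n = 2 (E = -13.61 eV)

Using E_n = -13.6057 Z² / n² eV:

H (Z = 1) at n = 3:
E = -13.6057 × 1² / 3² = -13.6057 × 1 / 9 = -1.51174 eV

He⁺ (Z = 2) at n = 2:
E = -13.6057 × 2² / 2² = -13.6057 × 4 / 4 = -13.60570 eV

Since -13.60570 eV < -1.51174 eV,
He⁺ at n = 2 is more tightly bound (requires more energy to ionize).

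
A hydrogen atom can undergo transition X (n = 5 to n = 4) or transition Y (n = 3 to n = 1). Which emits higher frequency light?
3 → 1

Calculate the energy for each transition:

Transition 5 → 4:
ΔE₁ = |E_4 - E_5| = |-13.6057/4² - (-13.6057/5²)|
ΔE₁ = |-0.85035625000 - (-0.54422800000)| = 0.30612825 eV

Transition 3 → 1:
ΔE₂ = |E_1 - E_3| = |-13.6057/1² - (-13.6057/3²)|
ΔE₂ = |-13.60570000000 - (-1.51174444444)| = 12.09395556 eV

Since 12.09395556 eV > 0.30612825 eV, the transition 3 → 1 emits the more energetic photon.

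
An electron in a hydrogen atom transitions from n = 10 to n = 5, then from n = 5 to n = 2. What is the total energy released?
3.265 eV

The energy levels of hydrogen are E_n = -13.6057 / n² eV.

First transition (10 → 5):
ΔE₁ = |E_5 - E_10|
ΔE₁ = |-0.544228000 - (-0.136057000)| = 0.408171 eV

Second transition (5 → 2):
ΔE₂ = |E_2 - E_5|
ΔE₂ = |-3.401425000 - (-0.544228000)| = 2.857197 eV

Total energy released:
E_total = ΔE₁ + ΔE₂ = 0.408171 + 2.857197 = 3.265 eV

Note: This equals the direct transition 10 → 2: 3.265 eV ✓
Energy is conserved regardless of the path taken.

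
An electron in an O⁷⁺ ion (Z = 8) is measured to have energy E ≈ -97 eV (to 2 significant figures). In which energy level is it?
n = 3

The exact energy levels follow E_n = -13.6057 Z² / n² eV with Z = 8.

The measured value (-97 eV) is reported to only 2 significant figures, so we must test candidate n values and see which one matches to that precision.

Candidate energies:
  n = 1:  E = -13.6057 × 8² / 1² = -870.764800 eV
  n = 2:  E = -13.6057 × 8² / 2² = -217.691200 eV
  n = 3:  E = -13.6057 × 8² / 3² = -96.751644 eV  ← matches
  n = 4:  E = -13.6057 × 8² / 4² = -54.422800 eV
  n = 5:  E = -13.6057 × 8² / 5² = -34.830592 eV

Checking against the measurement of -97 eV (2 sig figs), only n = 3 agrees:
E_3 = -96.751644 eV, which rounds to -97 eV ✓

Therefore n = 3.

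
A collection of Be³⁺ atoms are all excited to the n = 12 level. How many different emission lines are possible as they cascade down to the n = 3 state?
45

The electron can occupy levels n = 3, 4, ..., 12 during de-excitation — that is m = 12 - 3 + 1 = 10 distinct levels.

The number of distinct spectral lines equals the number of ways to choose 2 of these m levels (each pair gives one possible emission transition):

Number of lines = m(m-1)/2 = 10×9/2 = 45

These correspond to all possible transitions between the 10 levels:
12 → 11, 12 → 10, 12 → 9, 12 → 8, 12 → 7, 12 → 6, 12 → 5, 12 → 4...

Each transition produces a photon with a unique energy (and thus wavelength). This count does not depend on Z.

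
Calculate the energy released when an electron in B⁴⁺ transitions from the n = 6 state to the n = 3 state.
28.345208 eV

The energy levels are E_n = -13.6057 Z² eV / n².

Energy at n = 6: E_6 = -13.6057 × 5² / 6² = -9.448402778 eV
Energy at n = 3: E_3 = -13.6057 × 5² / 3² = -37.793611111 eV

For emission (electron falling to lower state), the photon energy is:
E_photon = E_6 - E_3 = |-9.448402778 - (-37.793611111)|
E_photon = 28.345208 eV

This energy is carried away by the emitted photon.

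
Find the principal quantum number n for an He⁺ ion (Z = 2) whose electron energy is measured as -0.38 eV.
n = 12

The exact energy levels follow E_n = -13.6057 Z² / n² eV with Z = 2.

The measured value (-0.38 eV) is reported to only 2 significant figures, so we must test candidate n values and see which one matches to that precision.

Candidate energies:
  n = 10:  E = -13.6057 × 2² / 10² = -0.54423 eV
  n = 11:  E = -13.6057 × 2² / 11² = -0.44978 eV
  n = 12:  E = -13.6057 × 2² / 12² = -0.37794 eV  ← matches
  n = 13:  E = -13.6057 × 2² / 13² = -0.32203 eV
  n = 14:  E = -13.6057 × 2² / 14² = -0.27767 eV

Checking against the measurement of -0.38 eV (2 sig figs), only n = 12 agrees:
E_12 = -0.37794 eV, which rounds to -0.38 eV ✓

Therefore n = 12.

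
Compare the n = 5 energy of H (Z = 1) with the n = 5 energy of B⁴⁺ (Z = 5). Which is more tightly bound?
B⁴⁺ at n = 5 (E = -13.60570 eV)

Using E_n = -13.6057 Z² / n² eV:

H (Z = 1) at n = 5:
E = -13.6057 × 1² / 5² = -13.6057 × 1 / 25 = -0.54422800 eV

B⁴⁺ (Z = 5) at n = 5:
E = -13.6057 × 5² / 5² = -13.6057 × 25 / 25 = -13.60570000 eV

Since -13.60570000 eV < -0.54422800 eV,
B⁴⁺ at n = 5 is more tightly bound (requires more energy to ionize).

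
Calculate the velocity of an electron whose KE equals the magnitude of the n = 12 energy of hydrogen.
1.82e+05 m/s (or 0.0608% of c)

The binding energy at n = 12 for hydrogen is:
E_12 = -13.6057/12² = -0.0944840 eV
|E_12| = 0.0944840 eV

Convert to Joules:
KE = 0.0944840 eV × (1.602177 × 10⁻¹⁹ J/eV) = 1.5138e-20 J

Using KE = ½mv²:
v = √(2·KE/m_e)
v = √(2 × 1.5138e-20 J / 9.10938 × 10⁻³¹ kg)
v = 1.82e+05 m/s

This is approximately 0.0608% the speed of light.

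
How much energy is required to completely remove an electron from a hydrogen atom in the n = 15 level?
0.06047 eV

The ionization energy is the energy needed to remove the electron completely (n → ∞).

For hydrogen, E_n = -13.6057 eV / n².

At n = 15: E_15 = -13.6057 / 15² = -0.06046978 eV
At n = ∞: E_∞ = 0 eV

Ionization energy = E_∞ - E_15 = 0 - (-0.06046978) = 0.06046978 eV
Ionization energy ≈ 0.06047 eV

This is also called the binding energy of the electron in state n = 15.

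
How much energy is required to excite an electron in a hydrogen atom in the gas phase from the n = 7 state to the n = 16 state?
0.22 eV

The energy levels of a hydrogen-like atom are E_n = -13.6057 eV / n².

Energy at n = 7: E_7 = -13.6057 / 7² = -0.27767 eV
Energy at n = 16: E_16 = -13.6057 / 16² = -0.05315 eV

The excitation energy is the difference:
ΔE = E_16 - E_7
ΔE = -0.05315 - (-0.27767)
ΔE = 0.22 eV

Since this is positive, energy must be absorbed (photon absorption).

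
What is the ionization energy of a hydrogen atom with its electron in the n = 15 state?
0.06 eV

The ionization energy is the energy needed to remove the electron completely (n → ∞).

For hydrogen, E_n = -13.6057 eV / n².

At n = 15: E_15 = -13.6057 / 15² = -0.06047 eV
At n = ∞: E_∞ = 0 eV

Ionization energy = E_∞ - E_15 = 0 - (-0.06047) = 0.06047 eV
Ionization energy ≈ 0.06 eV

This is also called the binding energy of the electron in state n = 15.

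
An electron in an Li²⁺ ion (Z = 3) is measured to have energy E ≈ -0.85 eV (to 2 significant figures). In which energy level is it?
n = 12

The exact energy levels follow E_n = -13.6057 Z² / n² eV with Z = 3.

The measured value (-0.85 eV) is reported to only 2 significant figures, so we must test candidate n values and see which one matches to that precision.

Candidate energies:
  n = 10:  E = -13.6057 × 3² / 10² = -1.22451 eV
  n = 11:  E = -13.6057 × 3² / 11² = -1.01199 eV
  n = 12:  E = -13.6057 × 3² / 12² = -0.85036 eV  ← matches
  n = 13:  E = -13.6057 × 3² / 13² = -0.72456 eV
  n = 14:  E = -13.6057 × 3² / 14² = -0.62475 eV

Checking against the measurement of -0.85 eV (2 sig figs), only n = 12 agrees:
E_12 = -0.85036 eV, which rounds to -0.85 eV ✓

Therefore n = 12.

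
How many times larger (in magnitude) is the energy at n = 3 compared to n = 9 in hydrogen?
9.000

Using E_n = -13.6057 Z² / n² eV with Z = 1:

E_3 = -13.6057 / 3² = -13.6057 / 9 = -1.511744444 eV
E_9 = -13.6057 / 9² = -13.6057 / 81 = -0.167971605 eV

The ratio is:
E_3/E_9 = (-1.511744444) / (-0.167971605)
E_3/E_9 = (-13.6057/9) / (-13.6057/81)
E_3/E_9 = 81/9
E_3/E_9 = 9.000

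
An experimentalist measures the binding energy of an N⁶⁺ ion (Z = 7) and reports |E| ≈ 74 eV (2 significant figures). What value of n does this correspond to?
n = 3

The exact energy levels follow E_n = -13.6057 Z² / n² eV with Z = 7.

The measured value (-74 eV) is reported to only 2 significant figures, so we must test candidate n values and see which one matches to that precision.

Candidate energies:
  n = 1:  E = -13.6057 × 7² / 1² = -666.67930 eV
  n = 2:  E = -13.6057 × 7² / 2² = -166.66983 eV
  n = 3:  E = -13.6057 × 7² / 3² = -74.07548 eV  ← matches
  n = 4:  E = -13.6057 × 7² / 4² = -41.66746 eV
  n = 5:  E = -13.6057 × 7² / 5² = -26.66717 eV

Checking against the measurement of -74 eV (2 sig figs), only n = 3 agrees:
E_3 = -74.07548 eV, which rounds to -74 eV ✓

Therefore n = 3.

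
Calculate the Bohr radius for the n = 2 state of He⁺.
0.1058 nm (or 1.0584 Å)

The Bohr radius formula is:
r_n = n² a₀ / Z

where a₀ = 0.0529177 nm is the Bohr radius.

For He⁺ (Z = 2) at n = 2:
r_2 = 2² × 0.0529177 nm / 2
r_2 = 4 × 0.0529177 nm / 2
r_2 = 0.21167 nm / 2
r_2 = 0.1058 nm

The electron orbits at approximately 0.1058 nm from the nucleus.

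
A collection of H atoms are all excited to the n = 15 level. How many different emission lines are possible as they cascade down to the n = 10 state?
15

The electron can occupy levels n = 10, 11, ..., 15 during de-excitation — that is m = 15 - 10 + 1 = 6 distinct levels.

The number of distinct spectral lines equals the number of ways to choose 2 of these m levels (each pair gives one possible emission transition):

Number of lines = m(m-1)/2 = 6×5/2 = 15

These correspond to all possible transitions between the 6 levels:
15 → 14, 15 → 13, 15 → 12, 15 → 11, 15 → 10, 14 → 13, 14 → 12, 14 → 11...

Each transition produces a photon with a unique energy (and thus wavelength). This count does not depend on Z.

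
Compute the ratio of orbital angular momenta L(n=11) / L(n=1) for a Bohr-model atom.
11.000000

In the Bohr model, L_n = nℏ, so the ratio is purely the ratio of quantum numbers:

L_11/L_1 = 11ℏ / 1ℏ = 11/1 = 11.000000

The angular momentum scales linearly with n.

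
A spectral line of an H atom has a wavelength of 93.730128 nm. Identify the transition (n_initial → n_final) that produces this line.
n = 6 → n = 1

First, find the photon energy from the wavelength (hc = 1239.84 eV·nm):
E = hc/λ = 1239.84 eV·nm / 93.730128 nm = 13.227764 eV

The energy levels of hydrogen satisfy E_n = -13.6057 / n² eV, so an emission n_i → n_f releases
ΔE = 13.6057 × (1/n_f² − 1/n_i²) eV.

Setting ΔE equal to the photon energy:
1/n_f² − 1/n_i² = 13.227764 / 13.6057 = 0.97222223

Since 1/n_i² must be positive, we need 1/n_f² > 0.97222223, i.e. n_f ≤ 1. For each allowed n_f, solve n_i = (1/n_f² − 0.97222223)^(−1/2) and check whether it is a whole number:
  n_f = 1: 1/n_i² = 1.00000000 − 0.97222223 = 0.02777777 → n_i = 6.000  → integer, n_i = 6 ✓

Only n_f = 1 gives an integer upper level, n_i = 6.

The transition is from n = 6 to n = 1 (emission).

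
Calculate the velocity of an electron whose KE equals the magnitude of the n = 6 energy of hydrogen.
3.64615e+05 m/s (or 0.121623% of c)

The binding energy at n = 6 for hydrogen is:
E_6 = -13.6057/6² = -0.377936111 eV
|E_6| = 0.377936111 eV

Convert to Joules:
KE = 0.377936111 eV × (1.602177 × 10⁻¹⁹ J/eV) = 6.0552054e-20 J

Using KE = ½mv²:
v = √(2·KE/m_e)
v = √(2 × 6.0552054e-20 J / 9.10938 × 10⁻³¹ kg)
v = 3.64615e+05 m/s

This is approximately 0.121623% the speed of light.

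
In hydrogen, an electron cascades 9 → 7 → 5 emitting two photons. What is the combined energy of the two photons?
0.37626 eV

The energy levels of hydrogen are E_n = -13.6057 / n² eV.

First transition (9 → 7):
ΔE₁ = |E_7 - E_9|
ΔE₁ = |-0.27766734694 - (-0.16797160494)| = 0.10969574 eV

Second transition (7 → 5):
ΔE₂ = |E_5 - E_7|
ΔE₂ = |-0.54422800000 - (-0.27766734694)| = 0.26656065 eV

Total energy released:
E_total = ΔE₁ + ΔE₂ = 0.10969574 + 0.26656065 = 0.37626 eV

Note: This equals the direct transition 9 → 5: 0.37626 eV ✓
Energy is conserved regardless of the path taken.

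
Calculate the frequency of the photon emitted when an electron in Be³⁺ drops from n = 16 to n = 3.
5.64e+15 Hz

First, find the transition energy:
E_16 = -13.6057 × 4² / 16² = -0.8504 eV
E_3 = -13.6057 × 4² / 3² = -24.1879 eV
|ΔE| = |E_3 - E_16| = 23.3375 eV

Convert to Joules: E = 23.3375 eV × (1.602177 × 10⁻¹⁹ J/eV) = 3.7391e-18 J

Using E = hf:
f = E/h = 3.7391e-18 J / (6.62607 × 10⁻³⁴ J·s)
f = 5.64e+15 Hz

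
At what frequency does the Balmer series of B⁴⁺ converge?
2.056e+16 Hz

The series limit corresponds to the transition from n = ∞ to n = 2.
This is the highest energy (shortest wavelength) transition in the Balmer series.

E_∞ = 0 eV
E_2 = -13.6057 × 5² / 2² = -85.03562500 eV

Energy at series limit:
ΔE = E_∞ - E_2 = 0 - (-85.03562500) = 85.03562500 eV
E = 85.03562500 eV × (1.602177 × 10⁻¹⁹ J/eV) = 1.36242e-17 J
f = E/h = 1.36242e-17 J / (6.62607 × 10⁻³⁴ J·s) = 2.056e+16 Hz

This energy equals the ionization energy from the n = 2 state of B⁴⁺.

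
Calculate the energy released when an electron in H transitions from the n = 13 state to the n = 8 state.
0.13208 eV

The energy levels are E_n = -13.6057 eV / n².

Energy at n = 13: E_13 = -13.6057 / 13² = -0.08050710 eV
Energy at n = 8: E_8 = -13.6057 / 8² = -0.21258906 eV

For emission (electron falling to lower state), the photon energy is:
E_photon = E_13 - E_8 = |-0.08050710 - (-0.21258906)|
E_photon = 0.13208 eV

This energy is carried away by the emitted photon.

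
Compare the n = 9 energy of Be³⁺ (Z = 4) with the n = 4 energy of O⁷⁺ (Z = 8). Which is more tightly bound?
O⁷⁺ at n = 4 (E = -54.42 eV)

Using E_n = -13.6057 Z² / n² eV:

Be³⁺ (Z = 4) at n = 9:
E = -13.6057 × 4² / 9² = -13.6057 × 16 / 81 = -2.68755 eV

O⁷⁺ (Z = 8) at n = 4:
E = -13.6057 × 8² / 4² = -13.6057 × 64 / 16 = -54.42280 eV

Since -54.42280 eV < -2.68755 eV,
O⁷⁺ at n = 4 is more tightly bound (requires more energy to ionize).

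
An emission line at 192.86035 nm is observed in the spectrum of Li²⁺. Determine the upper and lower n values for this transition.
n = 10 → n = 4

First, find the photon energy from the wavelength (hc = 1239.84 eV·nm):
E = hc/λ = 1239.84 eV·nm / 192.86035 nm = 6.4286931 eV

The energy levels of Li²⁺ satisfy E_n = -13.6057 × 3² / n² eV, so an emission n_i → n_f releases
ΔE = 13.6057 × 3² × (1/n_f² − 1/n_i²) eV.

Setting ΔE equal to the photon energy:
1/n_f² − 1/n_i² = 6.4286931 / (13.6057 × 3²) = 0.052499999

Since 1/n_i² must be positive, we need 1/n_f² > 0.052499999, i.e. n_f ≤ 4. For each allowed n_f, solve n_i = (1/n_f² − 0.052499999)^(−1/2) and check whether it is a whole number:
  n_f = 1: 1/n_i² = 1.000000000 − 0.052499999 = 0.947500001 → n_i = 1.027  (not an integer) ✗
  n_f = 2: 1/n_i² = 0.250000000 − 0.052499999 = 0.197500001 → n_i = 2.250  (not an integer) ✗
  n_f = 3: 1/n_i² = 0.111111111 − 0.052499999 = 0.058611112 → n_i = 4.131  (not an integer) ✗
  n_f = 4: 1/n_i² = 0.062500000 − 0.052499999 = 0.010000001 → n_i = 10.000  → integer, n_i = 10 ✓

Only n_f = 4 gives an integer upper level, n_i = 10.

The transition is from n = 10 to n = 4 (emission).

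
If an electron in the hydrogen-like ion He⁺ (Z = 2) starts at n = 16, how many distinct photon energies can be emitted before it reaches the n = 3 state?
91

The electron can occupy levels n = 3, 4, ..., 16 during de-excitation — that is m = 16 - 3 + 1 = 14 distinct levels.

The number of distinct spectral lines equals the number of ways to choose 2 of these m levels (each pair gives one possible emission transition):

Number of lines = m(m-1)/2 = 14×13/2 = 91

These correspond to all possible transitions between the 14 levels:
16 → 15, 16 → 14, 16 → 13, 16 → 12, 16 → 11, 16 → 10, 16 → 9, 16 → 8...

Each transition produces a photon with a unique energy (and thus wavelength). This count does not depend on Z.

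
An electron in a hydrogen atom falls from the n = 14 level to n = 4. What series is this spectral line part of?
Brackett series

The spectral series in hydrogen are named based on the final (lower) energy level:
- Lyman series: n_final = 1 (ultraviolet)
- Balmer series: n_final = 2 (visible/near-UV)
- Paschen series: n_final = 3 (infrared)
- Brackett series: n_final = 4 (infrared)
- Pfund series: n_final = 5 (far infrared)

Since this transition ends at n = 4, it belongs to the Brackett series.

For reference, this 14 → 4 line has photon energy
ΔE = 13.6057 eV × (1/4² - 1/14²) = 0.78093941 eV,
corresponding to wavelength λ = hc/ΔE = 1239.84 eV·nm / 0.78093941 eV = 1587.63 nm in the infrared region.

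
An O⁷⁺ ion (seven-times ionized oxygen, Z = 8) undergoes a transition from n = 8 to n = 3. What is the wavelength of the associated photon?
14.9116 nm

First, find the transition energy using E_n = -13.6057 Z² / n² eV:
E_8 = -13.6057 × 8² / 8² = -13.605700 eV
E_3 = -13.6057 × 8² / 3² = -96.751644 eV

Photon energy: |ΔE| = |E_3 - E_8| = 83.145944 eV

Convert to wavelength using E = hc/λ with hc = 1239.84 eV·nm:
λ = hc/E = 1239.84 eV·nm / 83.145944 eV
λ = 14.9116 nm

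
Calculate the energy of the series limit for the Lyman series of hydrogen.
13.60570 eV

The series limit corresponds to the transition from n = ∞ to n = 1.
This is the highest energy (shortest wavelength) transition in the Lyman series.

E_∞ = 0 eV
E_1 = -13.6057 / 1² = -13.60570 eV

Energy at series limit:
ΔE = E_∞ - E_1 = 0 - (-13.60570) = 13.60570 eV

This energy equals the ionization energy from the n = 1 state of hydrogen.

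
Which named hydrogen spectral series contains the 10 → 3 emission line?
Paschen series

The spectral series in hydrogen are named based on the final (lower) energy level:
- Lyman series: n_final = 1 (ultraviolet)
- Balmer series: n_final = 2 (visible/near-UV)
- Paschen series: n_final = 3 (infrared)
- Brackett series: n_final = 4 (infrared)
- Pfund series: n_final = 5 (far infrared)

Since this transition ends at n = 3, it belongs to the Paschen series.

For reference, this 10 → 3 line has photon energy
ΔE = 13.6057 eV × (1/3² - 1/10²) = 1.3756874 eV,
corresponding to wavelength λ = hc/ΔE = 1239.84 eV·nm / 1.3756874 eV = 901.251 nm in the infrared region.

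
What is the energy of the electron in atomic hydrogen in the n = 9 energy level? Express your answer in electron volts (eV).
-0.167972 eV

The energy levels of a hydrogen-like atom are given by:
E_n = -13.6057 eV / n²

For n = 9:
E_9 = -13.6057 eV / 9²
E_9 = -13.6057 eV / 81
E_9 = -0.167972 eV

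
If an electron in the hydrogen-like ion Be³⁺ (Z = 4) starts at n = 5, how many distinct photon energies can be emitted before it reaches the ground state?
10

The electron can occupy levels n = 1, 2, ..., 5 during de-excitation — that is m = 5 - 1 + 1 = 5 distinct levels.

The number of distinct spectral lines equals the number of ways to choose 2 of these m levels (each pair gives one possible emission transition):

Number of lines = m(m-1)/2 = 5×4/2 = 10

These correspond to all possible transitions between the 5 levels:
5 → 4, 5 → 3, 5 → 2, 5 → 1, 4 → 3, 4 → 2, 4 → 1, 3 → 2...

Each transition produces a photon with a unique energy (and thus wavelength). This count does not depend on Z.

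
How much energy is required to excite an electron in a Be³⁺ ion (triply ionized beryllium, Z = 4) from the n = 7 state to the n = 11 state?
2.643577 eV

The energy levels of a hydrogen-like atom are E_n = -13.6057 Z² eV / n².

Energy at n = 7: E_7 = -13.6057 × 4² / 7² = -4.442677551 eV
Energy at n = 11: E_11 = -13.6057 × 4² / 11² = -1.799100826 eV

The excitation energy is the difference:
ΔE = E_11 - E_7
ΔE = -1.799100826 - (-4.442677551)
ΔE = 2.643577 eV

Since this is positive, energy must be absorbed (photon absorption).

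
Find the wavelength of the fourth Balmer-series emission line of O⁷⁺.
6.40733 nm

The lines of a series are numbered from the longest wavelength (smallest ΔE) outward; the fourth line is the transition from n = n_f + 4 to n_f.
The Balmer series has all transitions ending at n_f = 2.

For O⁷⁺ (Z = 8), the fourth line (δ-line) is the jump from n = 6 to n = 2:
E_6 = -13.6057 × 8² / 6² = -24.1879111 eV
E_2 = -13.6057 × 8² / 2² = -217.6912000 eV
ΔE = E_6 - E_2 = 193.5032889 eV

λ = hc/E = 1239.84 eV·nm / 193.5032889 eV
λ = 6.40733 nm

This is the δ-line of the Balmer series in O⁷⁺.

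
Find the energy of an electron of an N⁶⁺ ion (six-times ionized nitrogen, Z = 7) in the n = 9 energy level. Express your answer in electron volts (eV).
-8.2306 eV

The energy levels of a hydrogen-like atom are given by:
E_n = -13.6057 Z² / n² eV  (with Z = 7 for N⁶⁺)

For n = 9:
E_9 = -13.6057 × 7² / 9²
E_9 = -13.6057 × 49 / 81
E_9 = -8.2306 eV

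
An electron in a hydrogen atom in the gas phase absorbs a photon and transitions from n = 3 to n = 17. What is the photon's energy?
1.464666 eV

The energy levels of a hydrogen-like atom are E_n = -13.6057 eV / n².

Energy at n = 3: E_3 = -13.6057 / 3² = -1.511744444 eV
Energy at n = 17: E_17 = -13.6057 / 17² = -0.047078547 eV

The excitation energy is the difference:
ΔE = E_17 - E_3
ΔE = -0.047078547 - (-1.511744444)
ΔE = 1.464666 eV

Since this is positive, energy must be absorbed (photon absorption).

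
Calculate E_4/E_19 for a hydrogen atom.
22.5625

Using E_n = -13.6057 Z² / n² eV with Z = 1:

E_4 = -13.6057 / 4² = -13.6057 / 16 = -0.8503562500 eV
E_19 = -13.6057 / 19² = -13.6057 / 361 = -0.0376889197 eV

The ratio is:
E_4/E_19 = (-0.8503562500) / (-0.0376889197)
E_4/E_19 = (-13.6057/16) / (-13.6057/361)
E_4/E_19 = 361/16
E_4/E_19 = 22.5625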